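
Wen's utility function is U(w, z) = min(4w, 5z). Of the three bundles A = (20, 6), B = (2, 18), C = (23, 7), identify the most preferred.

Bundle C

Evaluate utility at each bundle:
U(A) = 30.
U(B) = 8.
U(C) = 35.
Highest utility is C, so C ≻ A ≻ B.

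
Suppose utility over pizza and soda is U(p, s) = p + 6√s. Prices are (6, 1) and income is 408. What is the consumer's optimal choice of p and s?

p* = 14, s* = 324

MU_p = 1, MU_s = 6/(2√s).
MRS = 1 ÷ (6/(2√s)).
Tangency: set MRS = p_p/p_s = 6/1 = 6.
MRS depends only on s: (1/3)·√s = 6 ⇒ √s = 6/(1/3) = 18 ⇒ s* = 324.
From the budget, 6·p = 408 − 1·324 = 84, so p* = 14.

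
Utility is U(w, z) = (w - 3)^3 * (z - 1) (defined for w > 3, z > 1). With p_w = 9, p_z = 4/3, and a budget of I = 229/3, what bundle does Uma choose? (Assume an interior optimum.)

MU_w = 3·(w−3)^2·(z−1), MU_z = (w−3)^3.
MRS = (3/1)·(z−1)/(w−3).
Tangency: set MRS = p_w/p_z = 9/(4/3) = 6.75.
So (3/1)·(z − 1)/(w − 3) = 6.75, i.e. (z − 1) = 2.25·(w − 3).
Rewrite the budget in excess-of-subsistence terms: 9·(w − 3) + (4/3)·(z − 1) = 229/3 − 9·3 − (4/3)·1 = 48.
Substituting, 12·(w − 3) = 48, so w − 3 = 4 and w* = 7.
Then z − 1 = 2.25·4 = 9, so z* = 10.

w* = 7, z* = 10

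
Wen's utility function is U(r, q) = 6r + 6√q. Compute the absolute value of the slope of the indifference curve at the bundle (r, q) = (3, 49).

MRS = 14

MU_r = 6, MU_q = 6/(2√q).
MRS = 6 ÷ (6/(2√q)).
At (3, 49): MRS = 14.
The indifference curve has slope −14 at this bundle.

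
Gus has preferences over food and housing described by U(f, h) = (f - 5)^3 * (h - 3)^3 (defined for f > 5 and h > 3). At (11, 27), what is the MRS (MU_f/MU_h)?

MRS = 4

MU_f = 3·(f−5)^2·(h−3)^3, MU_h = 3·(f−5)^3·(h−3)^2.
MRS = (h−3)/(f−5).
At (11, 27): MRS = 4.
So at (11, 27) the consumer would give up 4 units of h for one more unit of f.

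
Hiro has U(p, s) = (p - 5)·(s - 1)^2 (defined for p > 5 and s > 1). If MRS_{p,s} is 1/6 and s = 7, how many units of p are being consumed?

MU_p = (s−1)^2, MU_s = 2·(p−5)·(s−1).
MRS = (1/2)·(s−1)/(p−5).
Substitute s = 7: MRS = 3/(p − 5). Setting this equal to 1/6 gives p − 5 = 3/(1/6) = 18, so p = 23.

p = 23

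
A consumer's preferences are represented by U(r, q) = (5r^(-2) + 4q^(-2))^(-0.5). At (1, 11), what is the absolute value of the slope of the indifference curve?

MRS = 1663.75

For CES with ρ = -2, MRS = (5/4)·(q/r)^3.
At (1, 11): MRS = 1663.75.
So at (1, 11) the consumer would give up 1663.75 units of q for one more unit of r.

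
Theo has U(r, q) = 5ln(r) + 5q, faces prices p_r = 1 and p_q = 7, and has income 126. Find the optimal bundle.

r* = 7, q* = 17

MU_r = 5/r, MU_q = 5.
MRS = 5/r ÷ 5.
Tangency: set MRS = p_r/p_q = 1/7.
MRS depends only on r: 1/r = 1/7 ⇒ r* = 1/(1/7) = 7.
From the budget, 7·q = 126 − 1·7 = 119, so q* = 17.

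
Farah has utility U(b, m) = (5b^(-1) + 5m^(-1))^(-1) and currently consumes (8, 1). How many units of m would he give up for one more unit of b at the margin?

For CES with ρ = -1, MRS = (m/b)^2.
At (8, 1): MRS = 1/64.
That is, one extra unit of b is worth 1/64 units of m at the margin.

MRS = 1/64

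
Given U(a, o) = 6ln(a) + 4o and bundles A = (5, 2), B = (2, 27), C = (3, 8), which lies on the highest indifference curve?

Bundle B

Evaluate utility at each bundle:
U(A) = 17.657.
U(B) = 112.159.
U(C) = 38.592.
Highest utility is B, so B ≻ C ≻ A.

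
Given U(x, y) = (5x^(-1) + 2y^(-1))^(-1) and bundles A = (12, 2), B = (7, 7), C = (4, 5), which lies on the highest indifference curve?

Bundle B

Evaluate utility at each bundle:
U(A) = 0.706.
U(B) = 1.000.
U(C) = 0.606.
Highest utility is B, so B ≻ A ≻ C.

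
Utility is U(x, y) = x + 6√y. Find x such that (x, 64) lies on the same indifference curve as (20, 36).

x = 8

U(20, 36) = 56.
Set U(x, 64) = 56 and solve.
With y = 64: √64 = 8, so x = 56 − 6·8 = 8.
Check: U(8, 64) = 56.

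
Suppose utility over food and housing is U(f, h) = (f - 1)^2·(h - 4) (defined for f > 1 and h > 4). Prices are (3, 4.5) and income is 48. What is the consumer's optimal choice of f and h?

f* = 7, h* = 6

MU_f = 2·(f−1)·(h−4), MU_h = (f−1)^2.
MRS = (2/1)·(h−4)/(f−1).
Tangency: set MRS = p_f/p_h = 3/4.5 = 2/3.
So (2/1)·(h − 4)/(f − 1) = 2/3, i.e. (h − 4) = (1/3)·(f − 1).
Rewrite the budget in excess-of-subsistence terms: 3·(f − 1) + 4.5·(h − 4) = 48 − 3·1 − 4.5·4 = 27.
Substituting, 4.5·(f − 1) = 27, so f − 1 = 6 and f* = 7.
Then h − 4 = (1/3)·6 = 2, so h* = 6.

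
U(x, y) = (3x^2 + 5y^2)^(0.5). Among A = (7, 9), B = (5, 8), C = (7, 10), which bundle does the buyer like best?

Bundle C

Evaluate utility at each bundle:
U(A) = 23.495.
U(B) = 19.875.
U(C) = 25.436.
Highest utility is C, so C ≻ A ≻ B.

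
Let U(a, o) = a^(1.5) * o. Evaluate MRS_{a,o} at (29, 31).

MU_a = 1.5·√a·o and MU_o = a^(1.5).
MRS = MU_a/MU_o = (1.5)·o/a.
At (29, 31): MRS = 93/58.
That is, one extra unit of a is worth 93/58 units of o at the margin.

MRS = 93/58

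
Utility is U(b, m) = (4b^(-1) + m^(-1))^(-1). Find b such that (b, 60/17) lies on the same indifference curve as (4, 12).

b = 5

U depends on (b, m) only through S = 4b^(-1) + m^(-1), so equal utility means equal S. At (4, 12): S = 13/12.
With m = 60/17: (60/17)^(-1) = 17/60, so 4b^(-1) = 13/12 − 17/60 = 0.8, i.e. b^(-1) = 0.2.
Hence b = 1/0.2 = 5.
Check: U(5, 60/17) = 0.9231.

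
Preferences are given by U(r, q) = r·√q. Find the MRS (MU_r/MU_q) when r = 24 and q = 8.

MRS = 2/3

MU_r = √q and MU_q = 0.5·r·q^(-0.5).
MRS = MU_r/MU_q = (2)·q/r.
At (24, 8): MRS = 2/3.
The indifference curve has slope −2/3 at this bundle.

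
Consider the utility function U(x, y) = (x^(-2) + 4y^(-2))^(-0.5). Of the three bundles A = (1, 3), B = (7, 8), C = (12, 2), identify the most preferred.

Evaluate utility at each bundle:
U(A) = 0.832.
U(B) = 3.473.
U(C) = 0.997.
Highest utility is B, so B ≻ C ≻ A.

Bundle B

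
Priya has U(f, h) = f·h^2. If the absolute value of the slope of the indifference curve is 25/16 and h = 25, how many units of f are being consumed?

f = 8

MU_f = h^2 and MU_h = 2·f·h.
MRS = MU_f/MU_h = (1/2)·h/f.
Substitute h = 25: MRS = 12.5/f. Setting 12.5/f = 25/16 gives f = 12.5/(25/16) = 8.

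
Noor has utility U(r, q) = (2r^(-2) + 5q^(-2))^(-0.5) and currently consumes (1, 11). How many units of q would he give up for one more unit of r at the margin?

MRS = 532.4

For CES with ρ = -2, MRS = (2/5)·(q/r)^3.
At (1, 11): MRS = 532.4.
The indifference curve has slope −532.4 at this bundle.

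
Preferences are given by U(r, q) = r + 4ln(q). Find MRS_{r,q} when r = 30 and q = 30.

MU_r = 1, MU_q = 4/q.
MRS = 1 ÷ (4/q).
At (30, 30): MRS = 7.5.
So at (30, 30) the consumer would give up 7.5 units of q for one more unit of r.

MRS = 7.5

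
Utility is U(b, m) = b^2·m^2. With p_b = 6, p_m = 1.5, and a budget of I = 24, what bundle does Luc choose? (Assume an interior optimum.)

b* = 2, m* = 8

MU_b = 2·b·m^2 and MU_m = 2·b^2·m.
MRS = MU_b/MU_m = m/b.
Tangency: set MRS = p_b/p_m = 6/1.5 = 4.
So m/b = 4, i.e. m = 4·b.
Substitute into the budget 6·b + 1.5·m = 24: 12·b = 24, so b* = 2.
Then m* = 4·2 = 8.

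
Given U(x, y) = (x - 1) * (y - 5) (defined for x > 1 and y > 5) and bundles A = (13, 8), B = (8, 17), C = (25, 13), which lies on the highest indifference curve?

Evaluate utility at each bundle:
U(A) = 36.
U(B) = 84.
U(C) = 192.
Highest utility is C, so C ≻ B ≻ A.

Bundle C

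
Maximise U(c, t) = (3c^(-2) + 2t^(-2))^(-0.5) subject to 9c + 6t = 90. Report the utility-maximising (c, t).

c* = 6, t* = 6

For CES with ρ = -2, MRS = (3/2)·(t/c)^3.
Tangency: set MRS = p_c/p_t = 9/6 = 1.5.
So (t/c)^3 = 1; taking the cube root, t/c = 1, i.e. t = c.
Substitute into the budget 9·c + 6·t = 90: 15·c = 90, so c* = 6 and t* = 6.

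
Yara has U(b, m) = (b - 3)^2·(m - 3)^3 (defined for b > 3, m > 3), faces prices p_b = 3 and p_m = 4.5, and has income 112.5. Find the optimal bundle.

b* = 15, m* = 15

MU_b = 2·(b−3)·(m−3)^3, MU_m = 3·(b−3)^2·(m−3)^2.
MRS = (2/3)·(m−3)/(b−3).
Tangency: set MRS = p_b/p_m = 3/4.5 = 2/3.
So (2/3)·(m − 3)/(b − 3) = 2/3, i.e. (m − 3) = (b − 3).
Rewrite the budget in excess-of-subsistence terms: 3·(b − 3) + 4.5·(m − 3) = 112.5 − 3·3 − 4.5·3 = 90.
Substituting, 7.5·(b − 3) = 90, so b − 3 = 12 and b* = 15.
Then m − 3 = 12, so m* = 15.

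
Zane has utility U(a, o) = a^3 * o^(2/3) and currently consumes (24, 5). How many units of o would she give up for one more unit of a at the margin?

MU_a = 3·a^2·o^(2/3) and MU_o = 2/3·a^3·o^(-1/3).
MRS = MU_a/MU_o = (4.5)·o/a.
At (24, 5): MRS = 15/16.
So at (24, 5) the consumer would give up 15/16 units of o for one more unit of a.

MRS = 15/16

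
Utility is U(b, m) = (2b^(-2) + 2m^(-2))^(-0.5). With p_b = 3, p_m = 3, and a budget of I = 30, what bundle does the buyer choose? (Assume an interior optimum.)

For CES with ρ = -2, MRS = (m/b)^3.
Tangency: set MRS = p_b/p_m = 3/3 = 1.
So (m/b)^3 = 1; taking the cube root, m/b = 1, i.e. m = b.
Substitute into the budget 3·b + 3·m = 30: 6·b = 30, so b* = 5 and m* = 5.

b* = 5, m* = 5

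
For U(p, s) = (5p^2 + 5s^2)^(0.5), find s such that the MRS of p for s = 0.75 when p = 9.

s = 12

For CES with ρ = 2, MRS = (s/p)^(-1).
Setting (s/9)^(-1) = 0.75 gives s/9 = 4/3 and s = 12.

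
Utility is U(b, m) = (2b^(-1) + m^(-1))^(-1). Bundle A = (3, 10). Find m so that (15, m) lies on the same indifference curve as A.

U depends on (b, m) only through S = 2b^(-1) + m^(-1), so equal utility means equal S. At (3, 10): S = 23/30.
With b = 15: 2·15^(-1) = 2/15, so m^(-1) = 23/30 − 2/15 = 19/30.
Hence m = 1/(19/30) = 30/19.
Check: U(15, 30/19) = 1.3043.

m = 30/19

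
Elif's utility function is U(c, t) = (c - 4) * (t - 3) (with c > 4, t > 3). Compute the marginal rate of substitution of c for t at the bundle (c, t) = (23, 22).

MU_c = (t−3), MU_t = (c−4).
MRS = (t−3)/(c−4).
At (23, 22): MRS = 1.
The indifference curve has slope −1 at this bundle.

MRS = 1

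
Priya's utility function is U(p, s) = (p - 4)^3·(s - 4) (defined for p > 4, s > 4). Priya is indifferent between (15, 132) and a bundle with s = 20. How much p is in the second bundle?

U(15, 132) = 170368.
Set U(p, 20) = 170368 and solve.
With s = 20: (20 − 4) = 16, so (p − 4)^3 = 170368/16 = 10648.
Taking the cube root (with p > 4): p − 4 = 22, so p = 26.
Check: U(26, 20) = 170368.

p = 26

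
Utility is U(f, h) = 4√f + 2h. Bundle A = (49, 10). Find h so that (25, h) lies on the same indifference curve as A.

U(49, 10) = 48.
Set U(25, h) = 48 and solve.
With f = 25: √25 = 5, so 2h = 48 − 4·5 = 28 and h = 14.
Check: U(25, 14) = 48.

h = 14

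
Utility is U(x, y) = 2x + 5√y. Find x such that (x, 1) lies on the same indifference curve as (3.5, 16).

x = 11

U(3.5, 16) = 27.
Set U(x, 1) = 27 and solve.
With y = 1: √1 = 1, so 2x = 27 − 5·1 = 22 and x = 11.
Check: U(11, 1) = 27.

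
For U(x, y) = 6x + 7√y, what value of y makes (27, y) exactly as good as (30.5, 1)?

U(30.5, 1) = 190.
Set U(27, y) = 190 and solve.
With x = 27: 7√y = 190 − 6·27 = 28, so √y = 4 and y = 16.
Check: U(27, 16) = 190.

y = 16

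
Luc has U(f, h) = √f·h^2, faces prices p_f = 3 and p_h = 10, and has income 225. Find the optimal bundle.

f* = 15, h* = 18

MU_f = 0.5·f^(-0.5)·h^2 and MU_h = 2·√f·h.
MRS = MU_f/MU_h = (0.25)·h/f.
Tangency: set MRS = p_f/p_h = 3/10 = 0.3.
So (0.25)·h/f = 0.3, i.e. h = 1.2·f.
Substitute into the budget 3·f + 10·h = 225: 15·f = 225, so f* = 15.
Then h* = 1.2·15 = 18.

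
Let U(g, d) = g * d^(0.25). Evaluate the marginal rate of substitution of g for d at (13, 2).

MU_g = d^(0.25) and MU_d = 0.25·g·d^(-0.75).
MRS = MU_g/MU_d = (4)·d/g.
At (13, 2): MRS = 8/13.
That is, one extra unit of g is worth 8/13 units of d at the margin.

MRS = 8/13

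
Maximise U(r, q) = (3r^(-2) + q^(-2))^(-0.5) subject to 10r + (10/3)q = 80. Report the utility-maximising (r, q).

r* = 6, q* = 6

For CES with ρ = -2, MRS = (3/1)·(q/r)^3.
Tangency: set MRS = p_r/p_q = 10/(10/3) = 3.
So (q/r)^3 = 1; taking the cube root, q/r = 1, i.e. q = r.
Substitute into the budget 10·r + (10/3)·q = 80: (40/3)·r = 80, so r* = 6 and q* = 6.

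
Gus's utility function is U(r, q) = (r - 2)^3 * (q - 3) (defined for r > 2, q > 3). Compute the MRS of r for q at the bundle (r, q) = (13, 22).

MU_r = 3·(r−2)^2·(q−3), MU_q = (r−2)^3.
MRS = (3/1)·(q−3)/(r−2).
At (13, 22): MRS = 57/11.
That is, one extra unit of r is worth 57/11 units of q at the margin.

MRS = 57/11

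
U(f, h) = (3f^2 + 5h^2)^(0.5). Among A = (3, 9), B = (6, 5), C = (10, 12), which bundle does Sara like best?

Evaluate utility at each bundle:
U(A) = 20.785.
U(B) = 15.264.
U(C) = 31.937.
Highest utility is C, so C ≻ A ≻ B.

Bundle C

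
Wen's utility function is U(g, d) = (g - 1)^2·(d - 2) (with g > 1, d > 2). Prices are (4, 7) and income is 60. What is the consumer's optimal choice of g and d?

MU_g = 2·(g−1)·(d−2), MU_d = (g−1)^2.
MRS = (2/1)·(d−2)/(g−1).
Tangency: set MRS = p_g/p_d = 4/7.
So (2/1)·(d − 2)/(g − 1) = 4/7, i.e. (d − 2) = (2/7)·(g − 1).
Rewrite the budget in excess-of-subsistence terms: 4·(g − 1) + 7·(d − 2) = 60 − 4·1 − 7·2 = 42.
Substituting, 6·(g − 1) = 42, so g − 1 = 7 and g* = 8.
Then d − 2 = (2/7)·7 = 2, so d* = 4.

g* = 8, d* = 4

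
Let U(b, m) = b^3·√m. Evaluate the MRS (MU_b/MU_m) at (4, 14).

MU_b = 3·b^2·√m and MU_m = 0.5·b^3·m^(-0.5).
MRS = MU_b/MU_m = (6)·m/b.
At (4, 14): MRS = 21.
So at (4, 14) the consumer would give up 21 units of m for one more unit of b.

MRS = 21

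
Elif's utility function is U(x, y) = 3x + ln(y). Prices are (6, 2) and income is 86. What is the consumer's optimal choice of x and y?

x* = 14, y* = 1

MU_x = 3, MU_y = 1/y.
MRS = 3 ÷ (1/y).
Tangency: set MRS = p_x/p_y = 6/2 = 3.
MRS depends only on y: 3·y = 3 ⇒ y* = 3/3 = 1.
From the budget, 6·x = 86 − 2·1 = 84, so x* = 14.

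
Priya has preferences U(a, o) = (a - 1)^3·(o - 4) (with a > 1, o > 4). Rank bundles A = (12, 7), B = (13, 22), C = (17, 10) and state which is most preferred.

Evaluate utility at each bundle:
U(A) = 3993.
U(B) = 31104.
U(C) = 24576.
Highest utility is B, so B ≻ C ≻ A.

Bundle B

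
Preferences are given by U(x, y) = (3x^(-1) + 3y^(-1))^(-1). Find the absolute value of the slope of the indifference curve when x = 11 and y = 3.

For CES with ρ = -1, MRS = (y/x)^2.
At (11, 3): MRS = 9/121.
So at (11, 3) the consumer would give up 9/121 units of y for one more unit of x.

MRS = 9/121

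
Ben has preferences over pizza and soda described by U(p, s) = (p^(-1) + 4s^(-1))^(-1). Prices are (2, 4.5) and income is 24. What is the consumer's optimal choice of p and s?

p* = 3, s* = 4

For CES with ρ = -1, MRS = (1/4)·(s/p)^2.
Tangency: set MRS = p_p/p_s = 2/4.5 = 4/9.
So (s/p)^2 = 16/9; taking the square root, s/p = 4/3, i.e. s = (4/3)·p.
Substitute into the budget 2·p + 4.5·s = 24: 8·p = 24, so p* = 3 and s* = (4/3)·3 = 4.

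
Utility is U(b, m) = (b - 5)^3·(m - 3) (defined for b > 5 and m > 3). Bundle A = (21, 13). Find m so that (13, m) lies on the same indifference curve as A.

U(21, 13) = 40960.
Set U(13, m) = 40960 and solve.
With b = 13: (13 − 5)^3 = 512, so (m − 3) = 40960/512 = 80.
So m = 3 + 80 = 83.
Check: U(13, 83) = 40960.

m = 83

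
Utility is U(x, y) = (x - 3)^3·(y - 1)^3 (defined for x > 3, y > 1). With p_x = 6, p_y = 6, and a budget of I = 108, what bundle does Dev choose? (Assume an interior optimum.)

x* = 10, y* = 8

MU_x = 3·(x−3)^2·(y−1)^3, MU_y = 3·(x−3)^3·(y−1)^2.
MRS = (y−1)/(x−3).
Tangency: set MRS = p_x/p_y = 6/6 = 1.
So (y − 1)/(x − 3) = 1, i.e. (y − 1) = (x − 3).
Rewrite the budget in excess-of-subsistence terms: 6·(x − 3) + 6·(y − 1) = 108 − 6·3 − 6·1 = 84.
Substituting, 12·(x − 3) = 84, so x − 3 = 7 and x* = 10.
Then y − 1 = 7, so y* = 8.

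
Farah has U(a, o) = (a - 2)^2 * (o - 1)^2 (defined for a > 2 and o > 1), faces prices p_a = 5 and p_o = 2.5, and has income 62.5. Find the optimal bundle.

a* = 7, o* = 11

MU_a = 2·(a−2)·(o−1)^2, MU_o = 2·(a−2)^2·(o−1).
MRS = (o−1)/(a−2).
Tangency: set MRS = p_a/p_o = 5/2.5 = 2.
So (o − 1)/(a − 2) = 2, i.e. (o − 1) = 2·(a − 2).
Rewrite the budget in excess-of-subsistence terms: 5·(a − 2) + 2.5·(o − 1) = 62.5 − 5·2 − 2.5·1 = 50.
Substituting, 10·(a − 2) = 50, so a − 2 = 5 and a* = 7.
Then o − 1 = 2·5 = 10, so o* = 11.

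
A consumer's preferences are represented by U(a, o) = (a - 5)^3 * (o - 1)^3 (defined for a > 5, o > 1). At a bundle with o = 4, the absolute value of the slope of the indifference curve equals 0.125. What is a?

MU_a = 3·(a−5)^2·(o−1)^3, MU_o = 3·(a−5)^3·(o−1)^2.
MRS = (o−1)/(a−5).
Substitute o = 4: MRS = 3/(a − 5). Setting this equal to 0.125 gives a − 5 = 3/0.125 = 24, so a = 29.

a = 29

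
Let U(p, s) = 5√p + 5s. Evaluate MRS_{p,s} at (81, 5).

MRS = 1/18

MU_p = 5/(2√p), MU_s = 5.
MRS = 5/(2√p) ÷ 5.
At (81, 5): MRS = 1/18.
The indifference curve has slope −1/18 at this bundle.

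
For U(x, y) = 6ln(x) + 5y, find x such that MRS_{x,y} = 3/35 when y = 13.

x = 14

MU_x = 6/x, MU_y = 5.
MRS = 6/x ÷ 5.
MRS depends only on x: 1.2/x = 3/35 ⇒ x = 1.2/(3/35) = 14.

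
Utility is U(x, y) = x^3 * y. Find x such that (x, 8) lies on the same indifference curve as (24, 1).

U(24, 1) = 13824.
Set U(x, 8) = 13824 and solve.
With y = 8: x^3 = 13824/8 = 1728; taking the cube root, x = 12.
Check: U(12, 8) = 13824.

x = 12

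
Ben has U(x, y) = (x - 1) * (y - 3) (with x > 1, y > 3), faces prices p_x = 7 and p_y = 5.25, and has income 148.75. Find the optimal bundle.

MU_x = (y−3), MU_y = (x−1).
MRS = (y−3)/(x−1).
Tangency: set MRS = p_x/p_y = 7/5.25 = 4/3.
So (y − 3)/(x − 1) = 4/3, i.e. (y − 3) = (4/3)·(x − 1).
Rewrite the budget in excess-of-subsistence terms: 7·(x − 1) + 5.25·(y − 3) = 148.75 − 7·1 − 5.25·3 = 126.
Substituting, 14·(x − 1) = 126, so x − 1 = 9 and x* = 10.
Then y − 3 = (4/3)·9 = 12, so y* = 15.

x* = 10, y* = 15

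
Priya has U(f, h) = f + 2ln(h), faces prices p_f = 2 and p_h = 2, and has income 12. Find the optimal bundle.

MU_f = 1, MU_h = 2/h.
MRS = 1 ÷ (2/h).
Tangency: set MRS = p_f/p_h = 2/2 = 1.
MRS depends only on h: 0.5·h = 1 ⇒ h* = 1/0.5 = 2.
From the budget, 2·f = 12 − 2·2 = 8, so f* = 4.

f* = 4, h* = 2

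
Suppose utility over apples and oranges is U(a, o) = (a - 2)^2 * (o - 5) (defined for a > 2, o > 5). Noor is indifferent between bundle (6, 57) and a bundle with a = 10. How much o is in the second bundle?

o = 18

U(6, 57) = 832.
Set U(10, o) = 832 and solve.
With a = 10: (10 − 2)^2 = 64, so (o − 5) = 832/64 = 13.
So o = 5 + 13 = 18.
Check: U(10, 18) = 832.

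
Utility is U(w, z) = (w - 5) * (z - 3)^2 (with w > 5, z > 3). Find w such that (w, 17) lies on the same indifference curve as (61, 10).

U(61, 10) = 2744.
Set U(w, 17) = 2744 and solve.
With z = 17: (17 − 3)^2 = 196, so (w − 5) = 2744/196 = 14.
So w = 5 + 14 = 19.
Check: U(19, 17) = 2744.

w = 19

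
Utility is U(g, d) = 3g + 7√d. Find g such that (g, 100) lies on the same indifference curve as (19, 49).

U(19, 49) = 106.
Set U(g, 100) = 106 and solve.
With d = 100: √100 = 10, so 3g = 106 − 7·10 = 36 and g = 12.
Check: U(12, 100) = 106.

g = 12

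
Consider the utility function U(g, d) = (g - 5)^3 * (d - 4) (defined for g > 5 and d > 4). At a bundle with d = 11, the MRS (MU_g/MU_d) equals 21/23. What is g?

MU_g = 3·(g−5)^2·(d−4), MU_d = (g−5)^3.
MRS = (3/1)·(d−4)/(g−5).
Substitute d = 11: MRS = 21/(g − 5). Setting this equal to 21/23 gives g − 5 = 21/(21/23) = 23, so g = 28.

g = 28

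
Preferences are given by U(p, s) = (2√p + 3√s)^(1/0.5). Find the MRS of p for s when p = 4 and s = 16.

MRS = 4/3

For CES with ρ = 0.5, MRS = (2/3)·√(s/p).
At (4, 16): MRS = 4/3.
The indifference curve has slope −4/3 at this bundle.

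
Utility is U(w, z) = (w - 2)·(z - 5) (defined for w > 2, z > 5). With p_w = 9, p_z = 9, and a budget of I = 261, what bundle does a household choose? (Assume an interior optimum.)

MU_w = (z−5), MU_z = (w−2).
MRS = (z−5)/(w−2).
Tangency: set MRS = p_w/p_z = 9/9 = 1.
So (z − 5)/(w − 2) = 1, i.e. (z − 5) = (w − 2).
Rewrite the budget in excess-of-subsistence terms: 9·(w − 2) + 9·(z − 5) = 261 − 9·2 − 9·5 = 198.
Substituting, 18·(w − 2) = 198, so w − 2 = 11 and w* = 13.
Then z − 5 = 11, so z* = 16.

w* = 13, z* = 16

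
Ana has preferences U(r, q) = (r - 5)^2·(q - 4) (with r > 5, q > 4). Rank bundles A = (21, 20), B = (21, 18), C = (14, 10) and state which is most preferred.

Evaluate utility at each bundle:
U(A) = 4096.
U(B) = 3584.
U(C) = 486.
Highest utility is A, so A ≻ B ≻ C.

Bundle A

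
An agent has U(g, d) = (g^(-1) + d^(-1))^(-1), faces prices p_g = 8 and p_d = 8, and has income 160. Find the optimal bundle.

g* = 10, d* = 10

For CES with ρ = -1, MRS = (d/g)^2.
Tangency: set MRS = p_g/p_d = 8/8 = 1.
So (d/g)^2 = 1; taking the square root, d/g = 1, i.e. d = g.
Substitute into the budget 8·g + 8·d = 160: 16·g = 160, so g* = 10 and d* = 10.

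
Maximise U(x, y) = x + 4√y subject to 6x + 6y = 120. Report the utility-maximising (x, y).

MU_x = 1, MU_y = 4/(2√y).
MRS = 1 ÷ (4/(2√y)).
Tangency: set MRS = p_x/p_y = 6/6 = 1.
MRS depends only on y: 0.5·√y = 1 ⇒ √y = 1/0.5 = 2 ⇒ y* = 4.
From the budget, 6·x = 120 − 6·4 = 96, so x* = 16.

x* = 16, y* = 4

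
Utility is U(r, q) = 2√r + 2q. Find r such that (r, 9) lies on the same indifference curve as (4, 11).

r = 16

U(4, 11) = 26.
Set U(r, 9) = 26 and solve.
With q = 9: 2√r = 26 − 2·9 = 8, so √r = 4 and r = 16.
Check: U(16, 9) = 26.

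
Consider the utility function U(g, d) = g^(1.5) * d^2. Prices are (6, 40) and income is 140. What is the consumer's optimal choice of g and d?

MU_g = 1.5·√g·d^2 and MU_d = 2·g^(1.5)·d.
MRS = MU_g/MU_d = (0.75)·d/g.
Tangency: set MRS = p_g/p_d = 6/40 = 0.15.
So (0.75)·d/g = 0.15, i.e. d = 0.2·g.
Substitute into the budget 6·g + 40·d = 140: 14·g = 140, so g* = 10.
Then d* = 0.2·10 = 2.

g* = 10, d* = 2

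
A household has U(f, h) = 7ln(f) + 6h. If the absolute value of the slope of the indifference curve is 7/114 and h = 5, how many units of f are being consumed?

MU_f = 7/f, MU_h = 6.
MRS = 7/f ÷ 6.
MRS depends only on f: (7/6)/f = 7/114 ⇒ f = (7/6)/(7/114) = 19.

f = 19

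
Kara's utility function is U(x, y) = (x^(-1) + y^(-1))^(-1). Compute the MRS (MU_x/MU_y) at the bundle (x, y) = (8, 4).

For CES with ρ = -1, MRS = (y/x)^2.
At (8, 4): MRS = 0.25.
So at (8, 4) the consumer would give up 0.25 units of y for one more unit of x.

MRS = 0.25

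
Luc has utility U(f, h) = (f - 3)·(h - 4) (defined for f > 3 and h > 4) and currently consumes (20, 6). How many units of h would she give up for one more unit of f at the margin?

MU_f = (h−4), MU_h = (f−3).
MRS = (h−4)/(f−3).
At (20, 6): MRS = 2/17.
The indifference curve has slope −2/17 at this bundle.

MRS = 2/17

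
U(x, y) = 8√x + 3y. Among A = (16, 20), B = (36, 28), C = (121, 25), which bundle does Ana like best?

Bundle C

Evaluate utility at each bundle:
U(A) = 92.000.
U(B) = 132.000.
U(C) = 163.000.
Highest utility is C, so C ≻ B ≻ A.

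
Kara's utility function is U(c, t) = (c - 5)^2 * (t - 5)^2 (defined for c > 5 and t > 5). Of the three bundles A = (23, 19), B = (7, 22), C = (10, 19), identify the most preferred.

Evaluate utility at each bundle:
U(A) = 63504.
U(B) = 1156.
U(C) = 4900.
Highest utility is A, so A ≻ C ≻ B.

Bundle A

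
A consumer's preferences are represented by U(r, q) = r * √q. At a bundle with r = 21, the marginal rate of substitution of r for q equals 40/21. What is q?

MU_r = √q and MU_q = 0.5·r·q^(-0.5).
MRS = MU_r/MU_q = (2)·q/r.
Substitute r = 21: MRS = q/10.5. Setting q/10.5 = 40/21 gives q = (40/21)·10.5 = 20.

q = 20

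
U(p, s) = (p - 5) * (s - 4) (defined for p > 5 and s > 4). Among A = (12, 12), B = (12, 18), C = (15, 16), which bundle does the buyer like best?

Evaluate utility at each bundle:
U(A) = 56.
U(B) = 98.
U(C) = 120.
Highest utility is C, so C ≻ B ≻ A.

Bundle C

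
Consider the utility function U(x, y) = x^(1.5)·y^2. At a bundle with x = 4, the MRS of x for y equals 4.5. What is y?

y = 24

MU_x = 1.5·√x·y^2 and MU_y = 2·x^(1.5)·y.
MRS = MU_x/MU_y = (0.75)·y/x.
Substitute x = 4: MRS = y/(16/3). Setting y/(16/3) = 4.5 gives y = 4.5·(16/3) = 24.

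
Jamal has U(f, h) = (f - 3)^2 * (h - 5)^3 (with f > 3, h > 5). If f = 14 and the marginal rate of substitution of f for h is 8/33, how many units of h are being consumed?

h = 9

MU_f = 2·(f−3)·(h−5)^3, MU_h = 3·(f−3)^2·(h−5)^2.
MRS = (2/3)·(h−5)/(f−3).
Substitute f = 14: MRS = (h − 5)/16.5. Setting this equal to 8/33 gives h − 5 = (8/33)·16.5 = 4, so h = 9.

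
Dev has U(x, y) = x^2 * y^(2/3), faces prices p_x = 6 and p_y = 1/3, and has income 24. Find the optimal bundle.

MU_x = 2·x·y^(2/3) and MU_y = 2/3·x^2·y^(-1/3).
MRS = MU_x/MU_y = (3)·y/x.
Tangency: set MRS = p_x/p_y = 6/(1/3) = 18.
So (3)·y/x = 18, i.e. y = 6·x.
Substitute into the budget 6·x + (1/3)·y = 24: 8·x = 24, so x* = 3.
Then y* = 6·3 = 18.

x* = 3, y* = 18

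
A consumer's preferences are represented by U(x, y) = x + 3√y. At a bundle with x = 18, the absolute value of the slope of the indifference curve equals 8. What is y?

MU_x = 1, MU_y = 3/(2√y).
MRS = 1 ÷ (3/(2√y)).
MRS depends only on y: (2/3)·√y = 8 ⇒ √y = 8/(2/3) = 12 ⇒ y = 144.

y = 144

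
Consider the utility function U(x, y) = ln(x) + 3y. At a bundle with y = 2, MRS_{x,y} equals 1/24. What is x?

MU_x = 1/x, MU_y = 3.
MRS = 1/x ÷ 3.
MRS depends only on x: (1/3)/x = 1/24 ⇒ x = (1/3)/(1/24) = 8.

x = 8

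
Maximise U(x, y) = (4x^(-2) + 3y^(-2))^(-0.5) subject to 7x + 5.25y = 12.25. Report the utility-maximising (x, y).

x* = 1, y* = 1

For CES with ρ = -2, MRS = (4/3)·(y/x)^3.
Tangency: set MRS = p_x/p_y = 7/5.25 = 4/3.
So (y/x)^3 = 1; taking the cube root, y/x = 1, i.e. y = x.
Substitute into the budget 7·x + 5.25·y = 12.25: 12.25·x = 12.25, so x* = 1 and y* = 1.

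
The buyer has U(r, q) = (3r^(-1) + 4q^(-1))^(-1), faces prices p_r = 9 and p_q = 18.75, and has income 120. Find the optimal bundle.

r* = 5, q* = 4

For CES with ρ = -1, MRS = (3/4)·(q/r)^2.
Tangency: set MRS = p_r/p_q = 9/18.75 = 12/25.
So (q/r)^2 = 16/25; taking the square root, q/r = 0.8, i.e. q = 0.8·r.
Substitute into the budget 9·r + 18.75·q = 120: 24·r = 120, so r* = 5 and q* = 0.8·5 = 4.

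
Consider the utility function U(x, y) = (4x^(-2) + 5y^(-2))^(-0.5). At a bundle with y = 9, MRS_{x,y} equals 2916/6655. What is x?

For CES with ρ = -2, MRS = (4/5)·(y/x)^3.
Setting (4/5)·(9/x)^3 = 2916/6655 gives (9/x)^3 = 729/1331, so 9/x = 9/11 and x = 11.

x = 11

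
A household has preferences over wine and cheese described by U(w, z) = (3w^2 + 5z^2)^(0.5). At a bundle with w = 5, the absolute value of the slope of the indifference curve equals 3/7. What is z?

For CES with ρ = 2, MRS = (3/5)·(z/w)^(-1).
Setting (3/5)·(z/5)^(-1) = 3/7 gives (z/5)^(-1) = 5/7, so z/5 = 1.4 and z = 7.

z = 7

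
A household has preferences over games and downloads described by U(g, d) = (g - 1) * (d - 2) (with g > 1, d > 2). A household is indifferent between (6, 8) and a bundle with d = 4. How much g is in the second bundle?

U(6, 8) = 30.
Set U(g, 4) = 30 and solve.
With d = 4: (4 − 2) = 2, so (g − 1) = 30/2 = 15.
So g = 1 + 15 = 16.
Check: U(16, 4) = 30.

g = 16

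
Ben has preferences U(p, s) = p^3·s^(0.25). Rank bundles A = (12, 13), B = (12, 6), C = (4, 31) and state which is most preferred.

Evaluate utility at each bundle:
U(A) = 3281.176.
U(B) = 2704.466.
U(C) = 151.015.
Highest utility is A, so A ≻ B ≻ C.

Bundle A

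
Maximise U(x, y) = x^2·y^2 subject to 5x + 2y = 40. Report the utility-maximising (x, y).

MU_x = 2·x·y^2 and MU_y = 2·x^2·y.
MRS = MU_x/MU_y = y/x.
Tangency: set MRS = p_x/p_y = 5/2 = 2.5.
So y/x = 2.5, i.e. y = 2.5·x.
Substitute into the budget 5·x + 2·y = 40: 10·x = 40, so x* = 4.
Then y* = 2.5·4 = 10.

x* = 4, y* = 10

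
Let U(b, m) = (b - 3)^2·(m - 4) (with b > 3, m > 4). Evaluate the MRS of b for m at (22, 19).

MRS = 30/19

MU_b = 2·(b−3)·(m−4), MU_m = (b−3)^2.
MRS = (2/1)·(m−4)/(b−3).
At (22, 19): MRS = 30/19.
That is, one extra unit of b is worth 30/19 units of m at the margin.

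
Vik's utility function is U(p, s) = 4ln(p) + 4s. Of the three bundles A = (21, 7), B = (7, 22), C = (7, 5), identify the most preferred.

Bundle B

Evaluate utility at each bundle:
U(A) = 40.178.
U(B) = 95.784.
U(C) = 27.784.
Highest utility is B, so B ≻ A ≻ C.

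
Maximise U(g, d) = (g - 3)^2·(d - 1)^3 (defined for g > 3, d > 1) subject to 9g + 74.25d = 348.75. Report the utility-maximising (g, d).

g* = 14, d* = 3

MU_g = 2·(g−3)·(d−1)^3, MU_d = 3·(g−3)^2·(d−1)^2.
MRS = (2/3)·(d−1)/(g−3).
Tangency: set MRS = p_g/p_d = 9/74.25 = 4/33.
So (2/3)·(d − 1)/(g − 3) = 4/33, i.e. (d − 1) = (2/11)·(g − 3).
Rewrite the budget in excess-of-subsistence terms: 9·(g − 3) + 74.25·(d − 1) = 348.75 − 9·3 − 74.25·1 = 247.5.
Substituting, 22.5·(g − 3) = 247.5, so g − 3 = 11 and g* = 14.
Then d − 1 = (2/11)·11 = 2, so d* = 3.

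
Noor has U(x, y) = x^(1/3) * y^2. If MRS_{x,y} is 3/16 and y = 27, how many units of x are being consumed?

MU_x = 1/3·x^(-2/3)·y^2 and MU_y = 2·x^(1/3)·y.
MRS = MU_x/MU_y = (1/6)·y/x.
Substitute y = 27: MRS = 4.5/x. Setting 4.5/x = 3/16 gives x = 4.5/(3/16) = 24.

x = 24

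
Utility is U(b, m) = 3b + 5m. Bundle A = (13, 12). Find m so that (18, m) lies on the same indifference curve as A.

m = 9

U(13, 12) = 99.
Set U(18, m) = 99 and solve.
3·18 + 5m = 99 ⇒ 5m = 45 ⇒ m = 9.
Check: U(18, 9) = 99.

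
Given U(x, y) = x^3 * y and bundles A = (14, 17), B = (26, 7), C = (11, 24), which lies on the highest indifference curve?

Evaluate utility at each bundle:
U(A) = 46648.
U(B) = 123032.
U(C) = 31944.
Highest utility is B, so B ≻ A ≻ C.

Bundle B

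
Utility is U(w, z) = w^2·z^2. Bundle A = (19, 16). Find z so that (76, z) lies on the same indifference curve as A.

z = 4

U(19, 16) = 92416.
Set U(76, z) = 92416 and solve.
With w = 76: 76^2 = 5776, so z^2 = 92416/5776 = 16; taking the square root, z = 4.
Check: U(76, 4) = 92416.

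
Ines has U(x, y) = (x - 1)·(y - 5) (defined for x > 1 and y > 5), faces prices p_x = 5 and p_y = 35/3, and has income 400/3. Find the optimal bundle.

x* = 8, y* = 8

MU_x = (y−5), MU_y = (x−1).
MRS = (y−5)/(x−1).
Tangency: set MRS = p_x/p_y = 5/(35/3) = 3/7.
So (y − 5)/(x − 1) = 3/7, i.e. (y − 5) = (3/7)·(x − 1).
Rewrite the budget in excess-of-subsistence terms: 5·(x − 1) + (35/3)·(y − 5) = 400/3 − 5·1 − (35/3)·5 = 70.
Substituting, 10·(x − 1) = 70, so x − 1 = 7 and x* = 8.
Then y − 5 = (3/7)·7 = 3, so y* = 8.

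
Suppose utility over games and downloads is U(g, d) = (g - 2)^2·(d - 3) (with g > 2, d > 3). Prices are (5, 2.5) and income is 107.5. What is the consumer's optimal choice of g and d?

g* = 14, d* = 15

MU_g = 2·(g−2)·(d−3), MU_d = (g−2)^2.
MRS = (2/1)·(d−3)/(g−2).
Tangency: set MRS = p_g/p_d = 5/2.5 = 2.
So (2/1)·(d − 3)/(g − 2) = 2, i.e. (d − 3) = (g − 2).
Rewrite the budget in excess-of-subsistence terms: 5·(g − 2) + 2.5·(d − 3) = 107.5 − 5·2 − 2.5·3 = 90.
Substituting, 7.5·(g − 2) = 90, so g − 2 = 12 and g* = 14.
Then d − 3 = 12, so d* = 15.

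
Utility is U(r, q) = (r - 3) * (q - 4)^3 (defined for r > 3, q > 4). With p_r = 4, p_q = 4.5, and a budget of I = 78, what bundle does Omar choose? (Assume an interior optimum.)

r* = 6, q* = 12

MU_r = (q−4)^3, MU_q = 3·(r−3)·(q−4)^2.
MRS = (1/3)·(q−4)/(r−3).
Tangency: set MRS = p_r/p_q = 4/4.5 = 8/9.
So (1/3)·(q − 4)/(r − 3) = 8/9, i.e. (q − 4) = (8/3)·(r − 3).
Rewrite the budget in excess-of-subsistence terms: 4·(r − 3) + 4.5·(q − 4) = 78 − 4·3 − 4.5·4 = 48.
Substituting, 16·(r − 3) = 48, so r − 3 = 3 and r* = 6.
Then q − 4 = (8/3)·3 = 8, so q* = 12.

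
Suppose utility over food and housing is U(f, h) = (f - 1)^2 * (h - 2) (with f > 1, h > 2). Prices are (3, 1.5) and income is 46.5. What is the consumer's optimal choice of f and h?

f* = 10, h* = 11

MU_f = 2·(f−1)·(h−2), MU_h = (f−1)^2.
MRS = (2/1)·(h−2)/(f−1).
Tangency: set MRS = p_f/p_h = 3/1.5 = 2.
So (2/1)·(h − 2)/(f − 1) = 2, i.e. (h − 2) = (f − 1).
Rewrite the budget in excess-of-subsistence terms: 3·(f − 1) + 1.5·(h − 2) = 46.5 − 3·1 − 1.5·2 = 40.5.
Substituting, 4.5·(f − 1) = 40.5, so f − 1 = 9 and f* = 10.
Then h − 2 = 9, so h* = 11.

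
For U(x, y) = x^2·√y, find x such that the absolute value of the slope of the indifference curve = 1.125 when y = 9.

MU_x = 2·x·√y and MU_y = 0.5·x^2·y^(-0.5).
MRS = MU_x/MU_y = (4)·y/x.
Substitute y = 9: MRS = 36/x. Setting 36/x = 1.125 gives x = 36/1.125 = 32.

x = 32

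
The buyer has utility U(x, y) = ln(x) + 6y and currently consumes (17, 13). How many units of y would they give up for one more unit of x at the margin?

MRS = 1/102

MU_x = 1/x, MU_y = 6.
MRS = 1/x ÷ 6.
At (17, 13): MRS = 1/102.
So at (17, 13) the consumer would give up 1/102 units of y for one more unit of x.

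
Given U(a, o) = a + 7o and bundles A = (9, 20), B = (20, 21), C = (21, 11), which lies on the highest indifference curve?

Evaluate utility at each bundle:
U(A) = 149.
U(B) = 167.
U(C) = 98.
Highest utility is B, so B ≻ A ≻ C.

Bundle B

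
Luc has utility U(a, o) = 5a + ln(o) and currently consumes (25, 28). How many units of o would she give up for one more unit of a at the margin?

MU_a = 5, MU_o = 1/o.
MRS = 5 ÷ (1/o).
At (25, 28): MRS = 140.
The indifference curve has slope −140 at this bundle.

MRS = 140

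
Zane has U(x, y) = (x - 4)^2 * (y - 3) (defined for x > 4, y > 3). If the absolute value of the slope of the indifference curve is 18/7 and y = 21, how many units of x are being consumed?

MU_x = 2·(x−4)·(y−3), MU_y = (x−4)^2.
MRS = (2/1)·(y−3)/(x−4).
Substitute y = 21: MRS = 36/(x − 4). Setting this equal to 18/7 gives x − 4 = 36/(18/7) = 14, so x = 18.

x = 18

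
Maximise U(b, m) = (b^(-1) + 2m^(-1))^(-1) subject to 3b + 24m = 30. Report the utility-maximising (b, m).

b* = 2, m* = 1

For CES with ρ = -1, MRS = (1/2)·(m/b)^2.
Tangency: set MRS = p_b/p_m = 3/24 = 0.125.
So (m/b)^2 = 0.25; taking the square root, m/b = 0.5, i.e. m = 0.5·b.
Substitute into the budget 3·b + 24·m = 30: 15·b = 30, so b* = 2 and m* = 0.5·2 = 1.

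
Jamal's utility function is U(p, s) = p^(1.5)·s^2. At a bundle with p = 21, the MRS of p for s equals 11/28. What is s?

MU_p = 1.5·√p·s^2 and MU_s = 2·p^(1.5)·s.
MRS = MU_p/MU_s = (0.75)·s/p.
Substitute p = 21: MRS = s/28. Setting s/28 = 11/28 gives s = (11/28)·28 = 11.

s = 11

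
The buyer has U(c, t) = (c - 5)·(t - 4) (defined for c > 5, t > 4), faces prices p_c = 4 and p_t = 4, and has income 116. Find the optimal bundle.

c* = 15, t* = 14

MU_c = (t−4), MU_t = (c−5).
MRS = (t−4)/(c−5).
Tangency: set MRS = p_c/p_t = 4/4 = 1.
So (t − 4)/(c − 5) = 1, i.e. (t − 4) = (c − 5).
Rewrite the budget in excess-of-subsistence terms: 4·(c − 5) + 4·(t − 4) = 116 − 4·5 − 4·4 = 80.
Substituting, 8·(c − 5) = 80, so c − 5 = 10 and c* = 15.
Then t − 4 = 10, so t* = 14.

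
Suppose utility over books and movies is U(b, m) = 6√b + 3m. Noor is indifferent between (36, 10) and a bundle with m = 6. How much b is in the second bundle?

U(36, 10) = 66.
Set U(b, 6) = 66 and solve.
With m = 6: 6√b = 66 − 3·6 = 48, so √b = 8 and b = 64.
Check: U(64, 6) = 66.

b = 64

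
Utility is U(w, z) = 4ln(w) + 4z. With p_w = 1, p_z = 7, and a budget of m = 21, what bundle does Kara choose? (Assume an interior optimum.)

MU_w = 4/w, MU_z = 4.
MRS = 4/w ÷ 4.
Tangency: set MRS = p_w/p_z = 1/7.
MRS depends only on w: 1/w = 1/7 ⇒ w* = 1/(1/7) = 7.
From the budget, 7·z = 21 − 1·7 = 14, so z* = 2.

w* = 7, z* = 2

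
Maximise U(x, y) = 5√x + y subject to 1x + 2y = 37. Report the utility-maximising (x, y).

x* = 25, y* = 6

MU_x = 5/(2√x), MU_y = 1.
MRS = 5/(2√x) ÷ 1.
Tangency: set MRS = p_x/p_y = 1/2 = 0.5.
MRS depends only on x: 2.5/√x = 0.5 ⇒ √x = 2.5/0.5 = 5 ⇒ x* = 25.
From the budget, 2·y = 37 − 1·25 = 12, so y* = 6.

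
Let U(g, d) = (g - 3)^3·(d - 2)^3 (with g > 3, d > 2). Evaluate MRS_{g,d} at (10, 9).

MU_g = 3·(g−3)^2·(d−2)^3, MU_d = 3·(g−3)^3·(d−2)^2.
MRS = (d−2)/(g−3).
At (10, 9): MRS = 1.
So at (10, 9) the consumer would give up 1 units of d for one more unit of g.

MRS = 1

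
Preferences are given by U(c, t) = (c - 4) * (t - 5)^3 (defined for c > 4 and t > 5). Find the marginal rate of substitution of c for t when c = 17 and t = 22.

MRS = 17/39

MU_c = (t−5)^3, MU_t = 3·(c−4)·(t−5)^2.
MRS = (1/3)·(t−5)/(c−4).
At (17, 22): MRS = 17/39.
The indifference curve has slope −17/39 at this bundle.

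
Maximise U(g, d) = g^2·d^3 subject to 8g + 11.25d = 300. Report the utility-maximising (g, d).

g* = 15, d* = 16

MU_g = 2·g·d^3 and MU_d = 3·g^2·d^2.
MRS = MU_g/MU_d = (2/3)·d/g.
Tangency: set MRS = p_g/p_d = 8/11.25 = 32/45.
So (2/3)·d/g = 32/45, i.e. d = (16/15)·g.
Substitute into the budget 8·g + 11.25·d = 300: 20·g = 300, so g* = 15.
Then d* = (16/15)·15 = 16.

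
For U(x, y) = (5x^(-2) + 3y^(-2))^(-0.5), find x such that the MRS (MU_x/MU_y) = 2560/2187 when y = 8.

x = 9

For CES with ρ = -2, MRS = (5/3)·(y/x)^3.
Setting (5/3)·(8/x)^3 = 2560/2187 gives (8/x)^3 = 512/729, so 8/x = 8/9 and x = 9.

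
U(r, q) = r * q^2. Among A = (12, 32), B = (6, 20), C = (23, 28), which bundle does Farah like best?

Evaluate utility at each bundle:
U(A) = 12288.
U(B) = 2400.
U(C) = 18032.
Highest utility is C, so C ≻ A ≻ B.

Bundle C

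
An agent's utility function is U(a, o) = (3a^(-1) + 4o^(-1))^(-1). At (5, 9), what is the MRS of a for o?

For CES with ρ = -1, MRS = (3/4)·(o/a)^2.
At (5, 9): MRS = 243/100.
The indifference curve has slope −243/100 at this bundle.

MRS = 243/100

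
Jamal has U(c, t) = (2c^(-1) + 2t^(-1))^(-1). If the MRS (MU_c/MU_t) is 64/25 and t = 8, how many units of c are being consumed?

For CES with ρ = -1, MRS = (t/c)^2.
Setting (8/c)^2 = 64/25 gives 8/c = 1.6 and c = 5.

c = 5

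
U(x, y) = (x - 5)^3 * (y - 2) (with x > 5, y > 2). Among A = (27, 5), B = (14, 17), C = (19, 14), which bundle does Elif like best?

Evaluate utility at each bundle:
U(A) = 31944.
U(B) = 10935.
U(C) = 32928.
Highest utility is C, so C ≻ A ≻ B.

Bundle C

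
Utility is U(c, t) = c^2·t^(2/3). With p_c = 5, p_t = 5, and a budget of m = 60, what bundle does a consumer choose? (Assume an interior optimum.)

MU_c = 2·c·t^(2/3) and MU_t = 2/3·c^2·t^(-1/3).
MRS = MU_c/MU_t = (3)·t/c.
Tangency: set MRS = p_c/p_t = 5/5 = 1.
So (3)·t/c = 1, i.e. t = (1/3)·c.
Substitute into the budget 5·c + 5·t = 60: (20/3)·c = 60, so c* = 9.
Then t* = (1/3)·9 = 3.

c* = 9, t* = 3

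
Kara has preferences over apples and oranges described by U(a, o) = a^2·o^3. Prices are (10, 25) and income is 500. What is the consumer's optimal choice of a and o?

MU_a = 2·a·o^3 and MU_o = 3·a^2·o^2.
MRS = MU_a/MU_o = (2/3)·o/a.
Tangency: set MRS = p_a/p_o = 10/25 = 0.4.
So (2/3)·o/a = 0.4, i.e. o = 0.6·a.
Substitute into the budget 10·a + 25·o = 500: 25·a = 500, so a* = 20.
Then o* = 0.6·20 = 12.

a* = 20, o* = 12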